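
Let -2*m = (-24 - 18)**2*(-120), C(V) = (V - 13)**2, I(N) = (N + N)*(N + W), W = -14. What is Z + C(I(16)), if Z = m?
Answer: 108441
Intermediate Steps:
I(N) = 2*N*(-14 + N) (I(N) = (N + N)*(N - 14) = (2*N)*(-14 + N) = 2*N*(-14 + N))
C(V) = (-13 + V)**2
m = 105840 (m = -(-24 - 18)**2*(-120)/2 = -(-42)**2*(-120)/2 = -882*(-120) = -1/2*(-211680) = 105840)
Z = 105840
Z + C(I(16)) = 105840 + (-13 + 2*16*(-14 + 16))**2 = 105840 + (-13 + 2*16*2)**2 = 105840 + (-13 + 64)**2 = 105840 + 51**2 = 105840 + 2601 = 108441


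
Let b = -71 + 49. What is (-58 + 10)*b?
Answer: 1056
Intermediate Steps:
b = -22
(-58 + 10)*b = (-58 + 10)*(-22) = -48*(-22) = 1056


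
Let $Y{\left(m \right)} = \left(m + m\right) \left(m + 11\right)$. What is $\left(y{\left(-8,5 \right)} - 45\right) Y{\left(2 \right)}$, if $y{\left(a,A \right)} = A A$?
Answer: $-1040$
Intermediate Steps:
$y{\left(a,A \right)} = A^{2}$
$Y{\left(m \right)} = 2 m \left(11 + m\right)$
$\left(y{\left(-8,5 \right)} - 45\right) Y{\left(2 \right)} = \left(5^{2} - 45\right) 2 \cdot 2 \left(11 + 2\right) = \left(25 - 45\right) 2 \cdot 2 \cdot 13 = \left(-20\right) 52 = -1040$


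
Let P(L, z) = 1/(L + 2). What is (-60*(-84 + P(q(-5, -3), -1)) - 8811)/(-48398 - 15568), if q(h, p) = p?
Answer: 1237/21322 ≈ 0.058015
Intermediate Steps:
P(L, z) = 1/(2 + L)
(-60*(-84 + P(q(-5, -3), -1)) - 8811)/(-48398 - 15568) = (-60*(-84 + 1/(2 - 3)) - 8811)/(-48398 - 15568) = (-60*(-84 + 1/(-1)) - 8811)/(-63966) = (-60*(-84 - 1) - 8811)*(-1/63966) = (-60*(-85) - 8811)*(-1/63966) = (5100 - 8811)*(-1/63966) = -3711*(-1/63966) = 1237/21322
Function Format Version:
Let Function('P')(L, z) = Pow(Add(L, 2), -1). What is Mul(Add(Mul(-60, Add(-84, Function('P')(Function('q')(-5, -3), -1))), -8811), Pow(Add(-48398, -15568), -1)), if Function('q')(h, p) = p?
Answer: Rational(1237, 21322) ≈ 0.058015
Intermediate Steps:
Function('P')(L, z) = Pow(Add(2, L), -1)
Mul(Add(Mul(-60, Add(-84, Function('P')(Function('q')(-5, -3), -1))), -8811), Pow(Add(-48398, -15568), -1)) = Mul(Add(Mul(-60, Add(-84, Pow(Add(2, -3), -1))), -8811), Pow(Add(-48398, -15568), -1)) = Mul(Add(Mul(-60, Add(-84, Pow(-1, -1))), -8811), Pow(-63966, -1)) = Mul(Add(Mul(-60, Add(-84, -1)), -8811), Rational(-1, 63966)) = Mul(Add(Mul(-60, -85), -8811), Rational(-1, 63966)) = Mul(Add(5100, -8811), Rational(-1, 63966)) = Mul(-3711, Rational(-1, 63966)) = Rational(1237, 21322)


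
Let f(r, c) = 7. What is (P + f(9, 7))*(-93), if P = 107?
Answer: -10602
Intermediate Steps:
(P + f(9, 7))*(-93) = (107 + 7)*(-93) = 114*(-93) = -10602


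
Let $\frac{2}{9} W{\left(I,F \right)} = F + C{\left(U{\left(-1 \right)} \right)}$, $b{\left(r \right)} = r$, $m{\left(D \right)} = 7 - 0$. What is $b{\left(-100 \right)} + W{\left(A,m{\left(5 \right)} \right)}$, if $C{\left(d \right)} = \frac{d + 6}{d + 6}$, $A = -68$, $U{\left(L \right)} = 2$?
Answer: $-64$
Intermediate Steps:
$m{\left(D \right)} = 7$ ($m{\left(D \right)} = 7 + 0 = 7$)
$C{\left(d \right)} = 1$ ($C{\left(d \right)} = \frac{6 + d}{6 + d} = 1$)
$W{\left(I,F \right)} = \frac{9}{2} + \frac{9 F}{2}$ ($W{\left(I,F \right)} = \frac{9 \left(F + 1\right)}{2} = \frac{9 \left(1 + F\right)}{2} = \frac{9}{2} + \frac{9 F}{2}$)
$b{\left(-100 \right)} + W{\left(A,m{\left(5 \right)} \right)} = -100 + \left(\frac{9}{2} + \frac{9}{2} \cdot 7\right) = -100 + \left(\frac{9}{2} + \frac{63}{2}\right) = -100 + 36 = -64$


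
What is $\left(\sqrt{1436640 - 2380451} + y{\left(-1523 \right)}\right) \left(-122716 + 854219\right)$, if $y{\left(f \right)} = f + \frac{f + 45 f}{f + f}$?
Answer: $-1097254500 + 731503 i \sqrt{943811} \approx -1.0973 \cdot 10^{9} + 7.1065 \cdot 10^{8} i$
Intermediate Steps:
$y{\left(f \right)} = 23 + f$ ($y{\left(f \right)} = f + \frac{46 f}{2 f} = f + 46 f \frac{1}{2 f} = f + 23 = 23 + f$)
$\left(\sqrt{1436640 - 2380451} + y{\left(-1523 \right)}\right) \left(-122716 + 854219\right) = \left(\sqrt{1436640 - 2380451} + \left(23 - 1523\right)\right) \left(-122716 + 854219\right) = \left(\sqrt{-943811} - 1500\right) 731503 = \left(i \sqrt{943811} - 1500\right) 731503 = \left(-1500 + i \sqrt{943811}\right) 731503 = -1097254500 + 731503 i \sqrt{943811}$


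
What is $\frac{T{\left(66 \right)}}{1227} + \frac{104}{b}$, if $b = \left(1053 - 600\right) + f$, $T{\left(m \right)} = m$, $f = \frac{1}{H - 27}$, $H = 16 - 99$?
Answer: $\frac{444246}{1567697} \approx 0.28337$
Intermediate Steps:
$H = -83$ ($H = 16 - 99 = -83$)
$f = - \frac{1}{110}$ ($f = \frac{1}{-83 - 27} = \frac{1}{-110} = - \frac{1}{110} \approx -0.0090909$)
$b = \frac{49829}{110}$ ($b = \left(1053 - 600\right) - \frac{1}{110} = 453 - \frac{1}{110} = \frac{49829}{110} \approx 452.99$)
$\frac{T{\left(66 \right)}}{1227} + \frac{104}{b} = \frac{66}{1227} + \frac{104}{\frac{49829}{110}} = 66 \cdot \frac{1}{1227} + 104 \cdot \frac{110}{49829} = \frac{22}{409} + \frac{880}{3833} = \frac{444246}{1567697}$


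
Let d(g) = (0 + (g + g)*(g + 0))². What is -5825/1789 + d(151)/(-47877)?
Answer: -3720580244281/85651953 ≈ -43438.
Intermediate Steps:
d(g) = 4*g⁴ (d(g) = (0 + (2*g)*g)² = (0 + 2*g²)² = (2*g²)² = 4*g⁴)
-5825/1789 + d(151)/(-47877) = -5825/1789 + (4*151⁴)/(-47877) = -5825*1/1789 + (4*519885601)*(-1/47877) = -5825/1789 + 2079542404*(-1/47877) = -5825/1789 - 2079542404/47877 = -3720580244281/85651953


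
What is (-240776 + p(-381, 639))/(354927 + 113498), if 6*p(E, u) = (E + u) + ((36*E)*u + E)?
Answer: -3403101/936850 ≈ -3.6325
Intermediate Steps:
p(E, u) = E/3 + u/6 + 6*E*u (p(E, u) = ((E + u) + ((36*E)*u + E))/6 = ((E + u) + (36*E*u + E))/6 = ((E + u) + (E + 36*E*u))/6 = (u + 2*E + 36*E*u)/6 = E/3 + u/6 + 6*E*u)
(-240776 + p(-381, 639))/(354927 + 113498) = (-240776 + ((⅓)*(-381) + (⅙)*639 + 6*(-381)*639))/(354927 + 113498) = (-240776 + (-127 + 213/2 - 1460754))/468425 = (-240776 - 2921549/2)*(1/468425) = -3403101/2*1/468425 = -3403101/936850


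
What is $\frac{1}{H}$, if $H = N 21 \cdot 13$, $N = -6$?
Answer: $- \frac{1}{1638} \approx -0.0006105$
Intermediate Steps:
$H = -1638$ ($H = \left(-6\right) 21 \cdot 13 = \left(-126\right) 13 = -1638$)
$\frac{1}{H} = \frac{1}{-1638} = - \frac{1}{1638}$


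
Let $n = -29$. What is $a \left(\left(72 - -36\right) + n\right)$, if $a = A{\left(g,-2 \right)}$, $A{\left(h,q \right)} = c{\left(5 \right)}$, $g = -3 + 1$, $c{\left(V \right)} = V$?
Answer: $395$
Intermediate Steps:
$g = -2$
$A{\left(h,q \right)} = 5$
$a = 5$
$a \left(\left(72 - -36\right) + n\right) = 5 \left(\left(72 - -36\right) - 29\right) = 5 \left(\left(72 + 36\right) - 29\right) = 5 \left(108 - 29\right) = 5 \cdot 79 = 395$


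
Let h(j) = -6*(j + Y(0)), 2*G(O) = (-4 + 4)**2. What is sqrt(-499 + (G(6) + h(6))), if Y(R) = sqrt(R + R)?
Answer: I*sqrt(535) ≈ 23.13*I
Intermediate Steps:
Y(R) = sqrt(2)*sqrt(R) (Y(R) = sqrt(2*R) = sqrt(2)*sqrt(R))
G(O) = 0 (G(O) = (-4 + 4)**2/2 = (1/2)*0**2 = (1/2)*0 = 0)
h(j) = -6*j (h(j) = -6*(j + sqrt(2)*sqrt(0)) = -6*(j + sqrt(2)*0) = -6*(j + 0) = -6*j)
sqrt(-499 + (G(6) + h(6))) = sqrt(-499 + (0 - 6*6)) = sqrt(-499 + (0 - 36)) = sqrt(-499 - 36) = sqrt(-535) = I*sqrt(535)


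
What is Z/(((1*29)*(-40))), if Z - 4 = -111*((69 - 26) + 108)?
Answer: 16757/1160 ≈ 14.446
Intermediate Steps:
Z = -16757 (Z = 4 - 111*((69 - 26) + 108) = 4 - 111*(43 + 108) = 4 - 111*151 = 4 - 16761 = -16757)
Z/(((1*29)*(-40))) = -16757/((1*29)*(-40)) = -16757/(29*(-40)) = -16757/(-1160) = -16757*(-1/1160) = 16757/1160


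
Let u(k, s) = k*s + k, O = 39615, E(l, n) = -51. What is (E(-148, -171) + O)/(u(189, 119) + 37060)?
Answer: 9891/14935 ≈ 0.66227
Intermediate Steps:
u(k, s) = k + k*s
(E(-148, -171) + O)/(u(189, 119) + 37060) = (-51 + 39615)/(189*(1 + 119) + 37060) = 39564/(189*120 + 37060) = 39564/(22680 + 37060) = 39564/59740 = 39564*(1/59740) = 9891/14935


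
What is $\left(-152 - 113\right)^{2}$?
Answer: $70225$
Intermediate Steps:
$\left(-152 - 113\right)^{2} = \left(-265\right)^{2} = 70225$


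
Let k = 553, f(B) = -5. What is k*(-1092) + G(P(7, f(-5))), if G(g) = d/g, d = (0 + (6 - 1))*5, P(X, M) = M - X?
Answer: -7246537/12 ≈ -6.0388e+5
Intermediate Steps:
d = 25 (d = (0 + 5)*5 = 5*5 = 25)
G(g) = 25/g
k*(-1092) + G(P(7, f(-5))) = 553*(-1092) + 25/(-5 - 1*7) = -603876 + 25/(-5 - 7) = -603876 + 25/(-12) = -603876 + 25*(-1/12) = -603876 - 25/12 = -7246537/12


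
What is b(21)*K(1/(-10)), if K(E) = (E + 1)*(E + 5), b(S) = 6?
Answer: 1323/50 ≈ 26.460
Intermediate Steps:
K(E) = (1 + E)*(5 + E)
b(21)*K(1/(-10)) = 6*(5 + (1/(-10))² + 6*(1/(-10))) = 6*(5 + (1*(-⅒))² + 6*(1*(-⅒))) = 6*(5 + (-⅒)² + 6*(-⅒)) = 6*(5 + 1/100 - ⅗) = 6*(441/100) = 1323/50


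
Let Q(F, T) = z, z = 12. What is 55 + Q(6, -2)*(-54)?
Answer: -593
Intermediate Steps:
Q(F, T) = 12
55 + Q(6, -2)*(-54) = 55 + 12*(-54) = 55 - 648 = -593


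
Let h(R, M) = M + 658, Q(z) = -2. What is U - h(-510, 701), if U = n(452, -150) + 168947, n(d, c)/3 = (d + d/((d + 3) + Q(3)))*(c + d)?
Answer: 578004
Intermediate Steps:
h(R, M) = 658 + M
n(d, c) = 3*(c + d)*(d + d/(1 + d)) (n(d, c) = 3*((d + d/((d + 3) - 2))*(c + d)) = 3*((d + d/((3 + d) - 2))*(c + d)) = 3*((d + d/(1 + d))*(c + d)) = 3*((c + d)*(d + d/(1 + d))) = 3*(c + d)*(d + d/(1 + d)))
U = 579363 (U = 3*452*(452² + 2*(-150) + 2*452 - 150*452)/(1 + 452) + 168947 = 3*452*(204304 - 300 + 904 - 67800)/453 + 168947 = 3*452*(1/453)*137108 + 168947 = 410416 + 168947 = 579363)
U - h(-510, 701) = 579363 - (658 + 701) = 579363 - 1*1359 = 579363 - 1359 = 578004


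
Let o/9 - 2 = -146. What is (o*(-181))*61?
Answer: 14309136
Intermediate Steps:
o = -1296 (o = 18 + 9*(-146) = 18 - 1314 = -1296)
(o*(-181))*61 = -1296*(-181)*61 = 234576*61 = 14309136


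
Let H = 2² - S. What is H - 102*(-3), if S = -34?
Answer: 344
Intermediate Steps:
H = 38 (H = 2² - 1*(-34) = 4 + 34 = 38)
H - 102*(-3) = 38 - 102*(-3) = 38 + 306 = 344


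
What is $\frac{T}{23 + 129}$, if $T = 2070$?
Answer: $\frac{1035}{76} \approx 13.618$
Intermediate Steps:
$\frac{T}{23 + 129} = \frac{1}{23 + 129} \cdot 2070 = \frac{1}{152} \cdot 2070 = \frac{1035}{76}$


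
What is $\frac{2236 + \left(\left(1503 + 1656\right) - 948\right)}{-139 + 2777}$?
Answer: $\frac{4447}{2638} \approx 1.6857$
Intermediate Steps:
$\frac{2236 + \left(\left(1503 + 1656\right) - 948\right)}{-139 + 2777} = \frac{2236 + \left(3159 - 948\right)}{2638} = \left(2236 + 2211\right) \frac{1}{2638} = 4447 \cdot \frac{1}{2638} = \frac{4447}{2638}$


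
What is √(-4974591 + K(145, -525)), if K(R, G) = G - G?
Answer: I*√4974591 ≈ 2230.4*I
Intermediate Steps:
K(R, G) = 0
√(-4974591 + K(145, -525)) = √(-4974591 + 0) = √(-4974591) = I*√4974591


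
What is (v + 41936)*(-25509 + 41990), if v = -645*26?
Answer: 414760846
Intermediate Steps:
v = -16770
(v + 41936)*(-25509 + 41990) = (-16770 + 41936)*(-25509 + 41990) = 25166*16481 = 414760846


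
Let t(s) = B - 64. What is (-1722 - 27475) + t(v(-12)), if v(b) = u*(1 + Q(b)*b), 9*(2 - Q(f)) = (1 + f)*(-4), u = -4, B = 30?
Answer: -29231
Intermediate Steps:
Q(f) = 22/9 + 4*f/9 (Q(f) = 2 - (1 + f)*(-4)/9 = 2 - (-4 - 4*f)/9 = 2 + (4/9 + 4*f/9) = 22/9 + 4*f/9)
v(b) = -4 - 4*b*(22/9 + 4*b/9) (v(b) = -4*(1 + (22/9 + 4*b/9)*b) = -4*(1 + b*(22/9 + 4*b/9)) = -4 - 4*b*(22/9 + 4*b/9))
t(s) = -34 (t(s) = 30 - 64 = -34)
(-1722 - 27475) + t(v(-12)) = (-1722 - 27475) - 34 = -29197 - 34 = -29231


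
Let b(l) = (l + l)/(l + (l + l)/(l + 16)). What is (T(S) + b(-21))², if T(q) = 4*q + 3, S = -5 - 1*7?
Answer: 15625/9 ≈ 1736.1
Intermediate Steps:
b(l) = 2*l/(l + 2*l/(16 + l)) (b(l) = (2*l)/(l + (2*l)/(16 + l)) = (2*l)/(l + 2*l/(16 + l)) = 2*l/(l + 2*l/(16 + l)))
S = -12 (S = -5 - 7 = -12)
T(q) = 3 + 4*q
(T(S) + b(-21))² = ((3 + 4*(-12)) + 2*(16 - 21)/(18 - 21))² = ((3 - 48) + 2*(-5)/(-3))² = (-45 + 2*(-⅓)*(-5))² = (-45 + 10/3)² = (-125/3)² = 15625/9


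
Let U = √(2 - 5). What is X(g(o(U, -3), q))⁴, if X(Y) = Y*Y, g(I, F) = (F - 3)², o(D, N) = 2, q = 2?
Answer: 1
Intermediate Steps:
U = I*√3 (U = √(-3) = I*√3 ≈ 1.732*I)
g(I, F) = (-3 + F)²
X(Y) = Y²
X(g(o(U, -3), q))⁴ = (((-3 + 2)²)²)⁴ = (((-1)²)²)⁴ = (1²)⁴ = 1⁴ = 1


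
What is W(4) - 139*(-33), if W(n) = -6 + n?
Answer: 4585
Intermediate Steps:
W(4) - 139*(-33) = (-6 + 4) - 139*(-33) = -2 + 4587 = 4585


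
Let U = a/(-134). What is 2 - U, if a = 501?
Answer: 769/134 ≈ 5.7388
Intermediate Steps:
U = -501/134 (U = 501/(-134) = 501*(-1/134) = -501/134 ≈ -3.7388)
2 - U = 2 - 1*(-501/134) = 2 + 501/134 = 769/134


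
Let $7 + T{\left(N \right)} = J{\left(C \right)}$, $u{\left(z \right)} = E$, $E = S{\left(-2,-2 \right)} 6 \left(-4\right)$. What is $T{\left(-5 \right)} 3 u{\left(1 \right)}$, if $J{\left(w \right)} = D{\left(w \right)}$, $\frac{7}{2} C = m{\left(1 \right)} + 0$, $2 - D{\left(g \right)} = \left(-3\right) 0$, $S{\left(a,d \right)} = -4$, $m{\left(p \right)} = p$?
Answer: $-1440$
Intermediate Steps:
$E = 96$ ($E = \left(-4\right) 6 \left(-4\right) = \left(-24\right) \left(-4\right) = 96$)
$D{\left(g \right)} = 2$ ($D{\left(g \right)} = 2 - \left(-3\right) 0 = 2 - 0 = 2 + 0 = 2$)
$C = \frac{2}{7}$ ($C = \frac{2 \left(1 + 0\right)}{7} = \frac{2}{7} \cdot 1 = \frac{2}{7} \approx 0.28571$)
$J{\left(w \right)} = 2$
$u{\left(z \right)} = 96$
$T{\left(N \right)} = -5$ ($T{\left(N \right)} = -7 + 2 = -5$)
$T{\left(-5 \right)} 3 u{\left(1 \right)} = \left(-5\right) 3 \cdot 96 = \left(-15\right) 96 = -1440$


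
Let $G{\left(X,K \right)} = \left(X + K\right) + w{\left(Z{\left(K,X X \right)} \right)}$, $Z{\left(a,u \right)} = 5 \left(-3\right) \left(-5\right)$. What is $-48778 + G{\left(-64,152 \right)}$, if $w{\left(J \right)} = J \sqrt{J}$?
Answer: $-48690 + 375 \sqrt{3} \approx -48041.0$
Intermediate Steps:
$Z{\left(a,u \right)} = 75$ ($Z{\left(a,u \right)} = \left(-15\right) \left(-5\right) = 75$)
$w{\left(J \right)} = J^{\frac{3}{2}}$
$G{\left(X,K \right)} = K + X + 375 \sqrt{3}$ ($G{\left(X,K \right)} = \left(X + K\right) + 75^{\frac{3}{2}} = \left(K + X\right) + 375 \sqrt{3} = K + X + 375 \sqrt{3}$)
$-48778 + G{\left(-64,152 \right)} = -48778 + \left(152 - 64 + 375 \sqrt{3}\right) = -48778 + \left(88 + 375 \sqrt{3}\right) = -48690 + 375 \sqrt{3}$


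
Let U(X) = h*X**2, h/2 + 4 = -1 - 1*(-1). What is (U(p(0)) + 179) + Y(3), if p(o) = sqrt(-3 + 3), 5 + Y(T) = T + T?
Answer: 180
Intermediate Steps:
Y(T) = -5 + 2*T (Y(T) = -5 + (T + T) = -5 + 2*T)
p(o) = 0 (p(o) = sqrt(0) = 0)
h = -8 (h = -8 + 2*(-1 - 1*(-1)) = -8 + 2*(-1 + 1) = -8 + 2*0 = -8 + 0 = -8)
U(X) = -8*X**2
(U(p(0)) + 179) + Y(3) = (-8*0**2 + 179) + (-5 + 2*3) = (-8*0 + 179) + (-5 + 6) = (0 + 179) + 1 = 179 + 1 = 180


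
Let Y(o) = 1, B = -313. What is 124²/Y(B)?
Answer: 15376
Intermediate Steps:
124²/Y(B) = 124²/1 = 15376*1 = 15376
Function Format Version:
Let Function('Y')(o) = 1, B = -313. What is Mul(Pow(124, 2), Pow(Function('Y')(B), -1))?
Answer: 15376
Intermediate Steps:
Mul(Pow(124, 2), Pow(Function('Y')(B), -1)) = Mul(Pow(124, 2), Pow(1, -1)) = Mul(15376, 1) = 15376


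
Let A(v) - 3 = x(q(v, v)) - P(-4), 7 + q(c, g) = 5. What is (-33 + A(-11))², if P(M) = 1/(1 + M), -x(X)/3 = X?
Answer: 5041/9 ≈ 560.11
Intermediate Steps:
q(c, g) = -2 (q(c, g) = -7 + 5 = -2)
x(X) = -3*X
A(v) = 28/3 (A(v) = 3 + (-3*(-2) - 1/(1 - 4)) = 3 + (6 - 1/(-3)) = 3 + (6 - 1*(-⅓)) = 3 + (6 + ⅓) = 3 + 19/3 = 28/3)
(-33 + A(-11))² = (-33 + 28/3)² = (-71/3)² = 5041/9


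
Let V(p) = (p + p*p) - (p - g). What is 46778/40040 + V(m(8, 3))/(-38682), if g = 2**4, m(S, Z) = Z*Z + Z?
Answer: 64395007/55315260 ≈ 1.1641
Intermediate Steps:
m(S, Z) = Z + Z**2 (m(S, Z) = Z**2 + Z = Z + Z**2)
g = 16
V(p) = 16 + p**2 (V(p) = (p + p*p) - (p - 1*16) = (p + p**2) - (p - 16) = (p + p**2) - (-16 + p) = (p + p**2) + (16 - p) = 16 + p**2)
46778/40040 + V(m(8, 3))/(-38682) = 46778/40040 + (16 + (3*(1 + 3))**2)/(-38682) = 46778*(1/40040) + (16 + (3*4)**2)*(-1/38682) = 23389/20020 + (16 + 12**2)*(-1/38682) = 23389/20020 + (16 + 144)*(-1/38682) = 23389/20020 + 160*(-1/38682) = 23389/20020 - 80/19341 = 64395007/55315260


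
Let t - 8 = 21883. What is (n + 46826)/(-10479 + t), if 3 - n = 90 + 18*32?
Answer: 46163/11412 ≈ 4.0451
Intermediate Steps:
t = 21891 (t = 8 + 21883 = 21891)
n = -663 (n = 3 - (90 + 18*32) = 3 - (90 + 576) = 3 - 1*666 = 3 - 666 = -663)
(n + 46826)/(-10479 + t) = (-663 + 46826)/(-10479 + 21891) = 46163/11412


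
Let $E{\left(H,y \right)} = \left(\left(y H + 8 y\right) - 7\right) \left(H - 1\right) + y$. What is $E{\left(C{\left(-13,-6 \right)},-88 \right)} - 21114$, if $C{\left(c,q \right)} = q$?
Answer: $-19921$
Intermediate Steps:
$E{\left(H,y \right)} = y + \left(-1 + H\right) \left(-7 + 8 y + H y\right)$ ($E{\left(H,y \right)} = \left(\left(H y + 8 y\right) - 7\right) \left(-1 + H\right) + y = \left(\left(8 y + H y\right) - 7\right) \left(-1 + H\right) + y = \left(-7 + 8 y + H y\right) \left(-1 + H\right) + y = \left(-1 + H\right) \left(-7 + 8 y + H y\right) + y = y + \left(-1 + H\right) \left(-7 + 8 y + H y\right)$)
$E{\left(C{\left(-13,-6 \right)},-88 \right)} - 21114 = \left(7 - -42 - -616 - 88 \left(-6\right)^{2} + 7 \left(-6\right) \left(-88\right)\right) - 21114 = \left(7 + 42 + 616 - 3168 + 3696\right) - 21114 = 1193 - 21114 = -19921$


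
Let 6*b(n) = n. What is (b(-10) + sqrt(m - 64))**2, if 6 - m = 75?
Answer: (5 - 3*I*sqrt(133))**2/9 ≈ -130.22 - 38.442*I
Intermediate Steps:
m = -69 (m = 6 - 1*75 = 6 - 75 = -69)
b(n) = n/6
(b(-10) + sqrt(m - 64))**2 = ((1/6)*(-10) + sqrt(-69 - 64))**2 = (-5/3 + sqrt(-133))**2 = (-5/3 + I*sqrt(133))**2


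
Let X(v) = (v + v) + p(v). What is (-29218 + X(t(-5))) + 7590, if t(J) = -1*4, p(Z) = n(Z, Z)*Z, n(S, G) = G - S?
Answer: -21636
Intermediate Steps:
p(Z) = 0 (p(Z) = (Z - Z)*Z = 0*Z = 0)
t(J) = -4
X(v) = 2*v (X(v) = (v + v) + 0 = 2*v + 0 = 2*v)
(-29218 + X(t(-5))) + 7590 = (-29218 + 2*(-4)) + 7590 = (-29218 - 8) + 7590 = -29226 + 7590 = -21636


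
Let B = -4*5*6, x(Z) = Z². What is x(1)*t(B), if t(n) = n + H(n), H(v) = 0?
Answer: -120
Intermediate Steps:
B = -120 (B = -20*6 = -120)
t(n) = n (t(n) = n + 0 = n)
x(1)*t(B) = 1²*(-120) = 1*(-120) = -120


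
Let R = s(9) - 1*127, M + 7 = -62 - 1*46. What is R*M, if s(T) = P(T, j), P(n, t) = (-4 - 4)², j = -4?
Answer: 7245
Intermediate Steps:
P(n, t) = 64 (P(n, t) = (-8)² = 64)
s(T) = 64
M = -115 (M = -7 + (-62 - 1*46) = -7 + (-62 - 46) = -7 - 108 = -115)
R = -63 (R = 64 - 1*127 = 64 - 127 = -63)
R*M = -63*(-115) = 7245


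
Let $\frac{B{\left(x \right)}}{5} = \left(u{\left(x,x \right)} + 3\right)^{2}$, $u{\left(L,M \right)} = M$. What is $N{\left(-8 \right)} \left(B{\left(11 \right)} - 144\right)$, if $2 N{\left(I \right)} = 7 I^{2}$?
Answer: $187264$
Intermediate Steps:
$B{\left(x \right)} = 5 \left(3 + x\right)^{2}$ ($B{\left(x \right)} = 5 \left(x + 3\right)^{2} = 5 \left(3 + x\right)^{2}$)
$N{\left(I \right)} = \frac{7 I^{2}}{2}$
$N{\left(-8 \right)} \left(B{\left(11 \right)} - 144\right) = \frac{7 \left(-8\right)^{2}}{2} \left(5 \left(3 + 11\right)^{2} - 144\right) = \frac{7}{2} \cdot 64 \left(5 \cdot 14^{2} - 144\right) = 224 \left(5 \cdot 196 - 144\right) = 224 \left(980 - 144\right) = 224 \cdot 836 = 187264$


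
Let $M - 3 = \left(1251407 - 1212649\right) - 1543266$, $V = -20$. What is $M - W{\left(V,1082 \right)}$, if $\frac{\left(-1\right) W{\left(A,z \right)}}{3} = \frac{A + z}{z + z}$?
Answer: $- \frac{1627872817}{1082} \approx -1.5045 \cdot 10^{6}$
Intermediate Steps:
$W{\left(A,z \right)} = - \frac{3 \left(A + z\right)}{2 z}$ ($W{\left(A,z \right)} = - 3 \frac{A + z}{z + z} = - 3 \frac{A + z}{2 z} = - \frac{3 \left(A + z\right)}{2 z}$)
$M = -1504505$ ($M = 3 + \left(\left(1251407 - 1212649\right) - 1543266\right) = 3 + \left(38758 - 1543266\right) = 3 - 1504508 = -1504505$)
$M - W{\left(V,1082 \right)} = -1504505 - \frac{3 \left(\left(-1\right) \left(-20\right) - 1082\right)}{2 \cdot 1082} = -1504505 - \frac{3}{2} \cdot \frac{1}{1082} \left(20 - 1082\right) = -1504505 - \frac{3}{2} \cdot \frac{1}{1082} \left(-1062\right) = -1504505 - - \frac{1593}{1082} = -1504505 + \frac{1593}{1082} = - \frac{1627872817}{1082}$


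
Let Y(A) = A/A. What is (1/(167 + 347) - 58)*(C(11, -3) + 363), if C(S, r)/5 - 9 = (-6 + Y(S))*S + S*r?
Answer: 476976/257 ≈ 1855.9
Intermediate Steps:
Y(A) = 1
C(S, r) = 45 - 25*S + 5*S*r (C(S, r) = 45 + 5*((-6 + 1)*S + S*r) = 45 + 5*(-5*S + S*r) = 45 + (-25*S + 5*S*r) = 45 - 25*S + 5*S*r)
(1/(167 + 347) - 58)*(C(11, -3) + 363) = (1/(167 + 347) - 58)*((45 - 25*11 + 5*11*(-3)) + 363) = (1/514 - 58)*((45 - 275 - 165) + 363) = (1/514 - 58)*(-395 + 363) = -29811/514*(-32) = 476976/257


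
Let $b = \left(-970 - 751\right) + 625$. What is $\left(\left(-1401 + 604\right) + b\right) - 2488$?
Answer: $-4381$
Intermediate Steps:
$b = -1096$ ($b = -1721 + 625 = -1096$)
$\left(\left(-1401 + 604\right) + b\right) - 2488 = \left(\left(-1401 + 604\right) - 1096\right) - 2488 = \left(-797 - 1096\right) - 2488 = -1893 - 2488 = -4381$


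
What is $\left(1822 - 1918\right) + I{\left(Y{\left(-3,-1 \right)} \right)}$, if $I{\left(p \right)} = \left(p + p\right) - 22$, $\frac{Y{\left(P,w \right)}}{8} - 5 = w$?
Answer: $-54$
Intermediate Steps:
$Y{\left(P,w \right)} = 40 + 8 w$
$I{\left(p \right)} = -22 + 2 p$ ($I{\left(p \right)} = 2 p - 22 = -22 + 2 p$)
$\left(1822 - 1918\right) + I{\left(Y{\left(-3,-1 \right)} \right)} = \left(1822 - 1918\right) - \left(22 - 2 \left(40 + 8 \left(-1\right)\right)\right) = -96 - \left(22 - 2 \left(40 - 8\right)\right) = -96 + \left(-22 + 2 \cdot 32\right) = -96 + \left(-22 + 64\right) = -96 + 42 = -54$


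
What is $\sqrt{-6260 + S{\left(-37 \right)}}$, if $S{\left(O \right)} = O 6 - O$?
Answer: $i \sqrt{6445} \approx 80.281 i$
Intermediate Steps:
$S{\left(O \right)} = 5 O$ ($S{\left(O \right)} = 6 O - O = 5 O$)
$\sqrt{-6260 + S{\left(-37 \right)}} = \sqrt{-6260 + 5 \left(-37\right)} = \sqrt{-6260 - 185} = \sqrt{-6445} = i \sqrt{6445}$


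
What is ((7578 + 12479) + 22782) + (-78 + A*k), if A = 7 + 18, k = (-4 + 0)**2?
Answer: 43161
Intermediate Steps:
k = 16 (k = (-4)**2 = 16)
A = 25
((7578 + 12479) + 22782) + (-78 + A*k) = ((7578 + 12479) + 22782) + (-78 + 25*16) = (20057 + 22782) + (-78 + 400) = 42839 + 322 = 43161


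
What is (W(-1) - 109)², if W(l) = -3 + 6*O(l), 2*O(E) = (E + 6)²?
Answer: 1369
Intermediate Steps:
O(E) = (6 + E)²/2 (O(E) = (E + 6)²/2 = (6 + E)²/2)
W(l) = -3 + 3*(6 + l)² (W(l) = -3 + 6*((6 + l)²/2) = -3 + 3*(6 + l)²)
(W(-1) - 109)² = ((-3 + 3*(6 - 1)²) - 109)² = ((-3 + 3*5²) - 109)² = ((-3 + 3*25) - 109)² = ((-3 + 75) - 109)² = (72 - 109)² = (-37)² = 1369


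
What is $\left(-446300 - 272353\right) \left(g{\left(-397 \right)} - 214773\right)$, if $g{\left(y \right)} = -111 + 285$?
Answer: $154222215147$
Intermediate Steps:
$g{\left(y \right)} = 174$
$\left(-446300 - 272353\right) \left(g{\left(-397 \right)} - 214773\right) = \left(-446300 - 272353\right) \left(174 - 214773\right) = \left(-718653\right) \left(-214599\right) = 154222215147$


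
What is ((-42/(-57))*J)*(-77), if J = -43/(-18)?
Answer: -23177/171 ≈ -135.54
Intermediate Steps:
J = 43/18 (J = -43*(-1/18) = 43/18 ≈ 2.3889)
((-42/(-57))*J)*(-77) = (-42/(-57)*(43/18))*(-77) = (-42*(-1/57)*(43/18))*(-77) = ((14/19)*(43/18))*(-77) = (301/171)*(-77) = -23177/171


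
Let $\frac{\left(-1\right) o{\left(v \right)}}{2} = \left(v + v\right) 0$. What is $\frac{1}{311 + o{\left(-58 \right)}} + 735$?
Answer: $\frac{228586}{311} \approx 735.0$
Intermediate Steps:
$o{\left(v \right)} = 0$ ($o{\left(v \right)} = - 2 \left(v + v\right) 0 = - 2 \cdot 2 v 0 = \left(-2\right) 0 = 0$)
$\frac{1}{311 + o{\left(-58 \right)}} + 735 = \frac{1}{311 + 0} + 735 = \frac{1}{311} + 735 = \frac{228586}{311}$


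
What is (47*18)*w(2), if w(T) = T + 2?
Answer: 3384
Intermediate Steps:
w(T) = 2 + T
(47*18)*w(2) = (47*18)*(2 + 2) = 846*4 = 3384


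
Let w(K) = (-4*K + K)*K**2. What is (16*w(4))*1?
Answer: -3072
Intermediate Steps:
w(K) = -3*K**3 (w(K) = (-3*K)*K**2 = -3*K**3)
(16*w(4))*1 = (16*(-3*4**3))*1 = (16*(-3*64))*1 = (16*(-192))*1 = -3072*1 = -3072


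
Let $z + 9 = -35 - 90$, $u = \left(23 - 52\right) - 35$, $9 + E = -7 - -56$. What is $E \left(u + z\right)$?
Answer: $-7920$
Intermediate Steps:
$E = 40$ ($E = -9 - -49 = -9 + \left(-7 + 56\right) = -9 + 49 = 40$)
$u = -64$ ($u = -29 - 35 = -64$)
$z = -134$ ($z = -9 - 125 = -134$)
$E \left(u + z\right) = 40 \left(-64 - 134\right) = 40 \left(-198\right) = -7920$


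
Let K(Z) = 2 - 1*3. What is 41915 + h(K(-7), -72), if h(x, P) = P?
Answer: 41843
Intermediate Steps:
K(Z) = -1 (K(Z) = 2 - 3 = -1)
41915 + h(K(-7), -72) = 41915 - 72 = 41843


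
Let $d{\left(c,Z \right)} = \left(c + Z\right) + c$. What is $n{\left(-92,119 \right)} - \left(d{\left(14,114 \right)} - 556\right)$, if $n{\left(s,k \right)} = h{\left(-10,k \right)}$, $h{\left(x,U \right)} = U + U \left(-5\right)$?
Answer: $-62$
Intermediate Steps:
$h{\left(x,U \right)} = - 4 U$ ($h{\left(x,U \right)} = U - 5 U = - 4 U$)
$n{\left(s,k \right)} = - 4 k$
$d{\left(c,Z \right)} = Z + 2 c$ ($d{\left(c,Z \right)} = \left(Z + c\right) + c = Z + 2 c$)
$n{\left(-92,119 \right)} - \left(d{\left(14,114 \right)} - 556\right) = \left(-4\right) 119 - \left(\left(114 + 2 \cdot 14\right) - 556\right) = -476 - \left(\left(114 + 28\right) - 556\right) = -476 - \left(142 - 556\right) = -476 - -414 = -476 + 414 = -62$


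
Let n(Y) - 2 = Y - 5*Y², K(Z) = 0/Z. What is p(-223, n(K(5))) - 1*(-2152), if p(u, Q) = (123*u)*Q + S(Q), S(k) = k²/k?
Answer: -52704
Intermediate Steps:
K(Z) = 0
S(k) = k
n(Y) = 2 + Y - 5*Y² (n(Y) = 2 + (Y - 5*Y²) = 2 + Y - 5*Y²)
p(u, Q) = Q + 123*Q*u (p(u, Q) = (123*u)*Q + Q = 123*Q*u + Q = Q + 123*Q*u)
p(-223, n(K(5))) - 1*(-2152) = (2 + 0 - 5*0²)*(1 + 123*(-223)) - 1*(-2152) = (2 + 0 - 5*0)*(1 - 27429) + 2152 = (2 + 0 + 0)*(-27428) + 2152 = 2*(-27428) + 2152 = -54856 + 2152 = -52704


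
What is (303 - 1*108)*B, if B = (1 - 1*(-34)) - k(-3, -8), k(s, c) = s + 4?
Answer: 6630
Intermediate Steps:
k(s, c) = 4 + s
B = 34 (B = (1 - 1*(-34)) - (4 - 3) = (1 + 34) - 1*1 = 35 - 1 = 34)
(303 - 1*108)*B = (303 - 1*108)*34 = (303 - 108)*34 = 195*34 = 6630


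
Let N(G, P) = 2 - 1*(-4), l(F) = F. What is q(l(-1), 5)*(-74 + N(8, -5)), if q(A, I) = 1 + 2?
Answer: -204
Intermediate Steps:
N(G, P) = 6 (N(G, P) = 2 + 4 = 6)
q(A, I) = 3
q(l(-1), 5)*(-74 + N(8, -5)) = 3*(-74 + 6) = 3*(-68) = -204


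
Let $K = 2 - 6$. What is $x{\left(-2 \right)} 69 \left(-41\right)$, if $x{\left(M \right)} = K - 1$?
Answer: $14145$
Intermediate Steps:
$K = -4$ ($K = 2 - 6 = -4$)
$x{\left(M \right)} = -5$ ($x{\left(M \right)} = -4 - 1 = -5$)
$x{\left(-2 \right)} 69 \left(-41\right) = \left(-5\right) 69 \left(-41\right) = \left(-345\right) \left(-41\right) = 14145$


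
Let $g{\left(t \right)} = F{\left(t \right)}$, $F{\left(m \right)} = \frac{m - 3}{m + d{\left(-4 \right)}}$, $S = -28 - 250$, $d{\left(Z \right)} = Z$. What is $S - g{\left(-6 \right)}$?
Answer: $- \frac{2789}{10} \approx -278.9$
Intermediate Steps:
$S = -278$ ($S = -28 - 250 = -278$)
$F{\left(m \right)} = \frac{-3 + m}{-4 + m}$ ($F{\left(m \right)} = \frac{m - 3}{m - 4} = \frac{-3 + m}{-4 + m}$)
$g{\left(t \right)} = \frac{-3 + t}{-4 + t}$
$S - g{\left(-6 \right)} = -278 - \frac{-3 - 6}{-4 - 6} = -278 - \frac{1}{-10} \left(-9\right) = -278 - \left(- \frac{1}{10}\right) \left(-9\right) = -278 - \frac{9}{10} = - \frac{2789}{10}$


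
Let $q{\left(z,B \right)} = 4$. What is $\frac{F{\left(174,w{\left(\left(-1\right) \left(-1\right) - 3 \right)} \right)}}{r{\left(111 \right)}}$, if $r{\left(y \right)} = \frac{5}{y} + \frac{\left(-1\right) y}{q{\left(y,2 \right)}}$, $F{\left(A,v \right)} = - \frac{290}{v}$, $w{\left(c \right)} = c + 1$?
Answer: $- \frac{128760}{12301} \approx -10.467$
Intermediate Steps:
$w{\left(c \right)} = 1 + c$
$r{\left(y \right)} = \frac{5}{y} - \frac{y}{4}$ ($r{\left(y \right)} = \frac{5}{y} + \frac{\left(-1\right) y}{4} = \frac{5}{y} + - y \frac{1}{4} = \frac{5}{y} - \frac{y}{4}$)
$\frac{F{\left(174,w{\left(\left(-1\right) \left(-1\right) - 3 \right)} \right)}}{r{\left(111 \right)}} = \frac{\left(-290\right) \frac{1}{1 - 2}}{\frac{5}{111} - \frac{111}{4}} = \frac{\left(-290\right) \frac{1}{-1}}{- \frac{12301}{444}} = \left(-290\right) \left(-1\right) \left(- \frac{444}{12301}\right) = 290 \left(- \frac{444}{12301}\right) = - \frac{128760}{12301}$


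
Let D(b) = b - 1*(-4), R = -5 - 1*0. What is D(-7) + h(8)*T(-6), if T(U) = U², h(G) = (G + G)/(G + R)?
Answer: 189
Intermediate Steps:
R = -5 (R = -5 + 0 = -5)
h(G) = 2*G/(-5 + G) (h(G) = (G + G)/(G - 5) = (2*G)/(-5 + G) = 2*G/(-5 + G))
D(b) = 4 + b (D(b) = b + 4 = 4 + b)
D(-7) + h(8)*T(-6) = (4 - 7) + (2*8/(-5 + 8))*(-6)² = -3 + (2*8/3)*36 = -3 + (2*8*(⅓))*36 = -3 + (16/3)*36 = -3 + 192 = 189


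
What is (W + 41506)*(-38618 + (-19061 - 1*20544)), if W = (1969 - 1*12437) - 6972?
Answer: -1882514718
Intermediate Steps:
W = -17440 (W = (1969 - 12437) - 6972 = -10468 - 6972 = -17440)
(W + 41506)*(-38618 + (-19061 - 1*20544)) = (-17440 + 41506)*(-38618 + (-19061 - 1*20544)) = 24066*(-38618 + (-19061 - 20544)) = 24066*(-38618 - 39605) = 24066*(-78223) = -1882514718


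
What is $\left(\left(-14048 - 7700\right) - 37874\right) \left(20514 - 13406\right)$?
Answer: $-423793176$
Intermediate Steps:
$\left(\left(-14048 - 7700\right) - 37874\right) \left(20514 - 13406\right) = \left(\left(-14048 - 7700\right) - 37874\right) 7108 = \left(-21748 - 37874\right) 7108 = \left(-59622\right) 7108 = -423793176$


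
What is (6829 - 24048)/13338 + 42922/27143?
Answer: 105118319/362033334 ≈ 0.29036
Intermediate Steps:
(6829 - 24048)/13338 + 42922/27143 = -17219*1/13338 + 42922*(1/27143) = -17219/13338 + 42922/27143 = 105118319/362033334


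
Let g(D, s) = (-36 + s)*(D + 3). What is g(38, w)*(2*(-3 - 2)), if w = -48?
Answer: 34440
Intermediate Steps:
g(D, s) = (-36 + s)*(3 + D)
g(38, w)*(2*(-3 - 2)) = (-108 - 36*38 + 3*(-48) + 38*(-48))*(2*(-3 - 2)) = (-108 - 1368 - 144 - 1824)*(2*(-5)) = -3444*(-10) = 34440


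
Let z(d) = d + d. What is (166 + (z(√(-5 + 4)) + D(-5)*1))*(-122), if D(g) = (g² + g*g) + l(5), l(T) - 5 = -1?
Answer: -26840 - 244*I ≈ -26840.0 - 244.0*I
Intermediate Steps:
l(T) = 4 (l(T) = 5 - 1 = 4)
z(d) = 2*d
D(g) = 4 + 2*g² (D(g) = (g² + g*g) + 4 = (g² + g²) + 4 = 2*g² + 4 = 4 + 2*g²)
(166 + (z(√(-5 + 4)) + D(-5)*1))*(-122) = (166 + (2*√(-5 + 4) + (4 + 2*(-5)²)*1))*(-122) = (166 + (2*√(-1) + (4 + 2*25)*1))*(-122) = (166 + (2*I + (4 + 50)*1))*(-122) = (166 + (2*I + 54*1))*(-122) = (166 + (2*I + 54))*(-122) = (166 + (54 + 2*I))*(-122) = (220 + 2*I)*(-122) = -26840 - 244*I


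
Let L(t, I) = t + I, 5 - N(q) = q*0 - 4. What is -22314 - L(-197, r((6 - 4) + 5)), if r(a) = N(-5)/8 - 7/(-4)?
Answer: -176959/8 ≈ -22120.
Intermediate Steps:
N(q) = 9 (N(q) = 5 - (q*0 - 4) = 5 - (0 - 4) = 5 - 1*(-4) = 5 + 4 = 9)
r(a) = 23/8 (r(a) = 9/8 - 7/(-4) = 9*(1/8) - 7*(-1/4) = 9/8 + 7/4 = 23/8)
L(t, I) = I + t
-22314 - L(-197, r((6 - 4) + 5)) = -22314 - (23/8 - 197) = -22314 - 1*(-1553/8) = -22314 + 1553/8 = -176959/8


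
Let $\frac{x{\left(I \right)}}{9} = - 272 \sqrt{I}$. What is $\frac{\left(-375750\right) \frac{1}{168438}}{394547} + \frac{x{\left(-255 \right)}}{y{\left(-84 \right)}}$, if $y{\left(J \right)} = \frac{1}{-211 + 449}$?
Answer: $- \frac{62625}{11076117931} - 582624 i \sqrt{255} \approx -5.6541 \cdot 10^{-6} - 9.3038 \cdot 10^{6} i$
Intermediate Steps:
$x{\left(I \right)} = - 2448 \sqrt{I}$ ($x{\left(I \right)} = 9 \left(- 272 \sqrt{I}\right) = - 2448 \sqrt{I}$)
$y{\left(J \right)} = \frac{1}{238}$
$\frac{\left(-375750\right) \frac{1}{168438}}{394547} + \frac{x{\left(-255 \right)}}{y{\left(-84 \right)}} = \frac{\left(-375750\right) \frac{1}{168438}}{394547} + - 2448 \sqrt{-255} \frac{1}{\frac{1}{238}} = \left(-375750\right) \frac{1}{168438} \cdot \frac{1}{394547} + - 2448 i \sqrt{255} \cdot 238 = \left(- \frac{62625}{28073}\right) \frac{1}{394547} + - 2448 i \sqrt{255} \cdot 238 = - \frac{62625}{11076117931} - 582624 i \sqrt{255}$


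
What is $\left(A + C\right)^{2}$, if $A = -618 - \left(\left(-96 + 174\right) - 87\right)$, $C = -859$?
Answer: $2155024$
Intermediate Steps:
$A = -609$ ($A = -618 - \left(78 - 87\right) = -618 - -9 = -618 + 9 = -609$)
$\left(A + C\right)^{2} = \left(-609 - 859\right)^{2} = \left(-1468\right)^{2} = 2155024$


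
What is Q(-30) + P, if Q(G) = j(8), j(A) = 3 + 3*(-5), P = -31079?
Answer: -31091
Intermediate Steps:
j(A) = -12 (j(A) = 3 - 15 = -12)
Q(G) = -12
Q(-30) + P = -12 - 31079 = -31091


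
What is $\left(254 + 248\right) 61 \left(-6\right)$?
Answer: $-183732$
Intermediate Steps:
$\left(254 + 248\right) 61 \left(-6\right) = 502 \left(-366\right) = -183732$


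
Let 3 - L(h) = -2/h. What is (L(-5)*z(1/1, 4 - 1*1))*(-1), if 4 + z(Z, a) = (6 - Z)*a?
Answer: -143/5 ≈ -28.600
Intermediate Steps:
L(h) = 3 + 2/h (L(h) = 3 - (-2)/h = 3 + 2/h)
z(Z, a) = -4 + a*(6 - Z) (z(Z, a) = -4 + (6 - Z)*a = -4 + a*(6 - Z))
(L(-5)*z(1/1, 4 - 1*1))*(-1) = ((3 + 2/(-5))*(-4 + 6*(4 - 1*1) - 1*(4 - 1*1)/1))*(-1) = ((3 + 2*(-1/5))*(-4 + 6*(4 - 1) - 1*1*(4 - 1)))*(-1) = ((3 - 2/5)*(-4 + 6*3 - 1*1*3))*(-1) = (13*(-4 + 18 - 3)/5)*(-1) = ((13/5)*11)*(-1) = (143/5)*(-1) = -143/5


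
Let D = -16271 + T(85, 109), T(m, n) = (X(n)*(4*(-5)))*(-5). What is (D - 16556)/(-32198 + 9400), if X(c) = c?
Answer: 21927/22798 ≈ 0.96179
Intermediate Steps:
T(m, n) = 100*n (T(m, n) = (n*(4*(-5)))*(-5) = (n*(-20))*(-5) = -20*n*(-5) = 100*n)
D = -5371 (D = -16271 + 100*109 = -16271 + 10900 = -5371)
(D - 16556)/(-32198 + 9400) = (-5371 - 16556)/(-32198 + 9400) = -21927/(-22798) = -21927*(-1/22798) = 21927/22798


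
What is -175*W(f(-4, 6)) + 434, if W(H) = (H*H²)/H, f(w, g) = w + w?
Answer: -10766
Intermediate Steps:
f(w, g) = 2*w
W(H) = H² (W(H) = H³/H = H²)
-175*W(f(-4, 6)) + 434 = -175*(2*(-4))² + 434 = -175*(-8)² + 434 = -175*64 + 434 = -11200 + 434 = -10766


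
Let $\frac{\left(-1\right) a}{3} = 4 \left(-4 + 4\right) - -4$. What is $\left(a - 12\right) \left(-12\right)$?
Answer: $288$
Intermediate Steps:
$a = -12$ ($a = - 3 \left(4 \left(-4 + 4\right) - -4\right) = - 3 \left(4 \cdot 0 + 4\right) = - 3 \left(0 + 4\right) = \left(-3\right) 4 = -12$)
$\left(a - 12\right) \left(-12\right) = \left(-12 - 12\right) \left(-12\right) = \left(-24\right) \left(-12\right) = 288$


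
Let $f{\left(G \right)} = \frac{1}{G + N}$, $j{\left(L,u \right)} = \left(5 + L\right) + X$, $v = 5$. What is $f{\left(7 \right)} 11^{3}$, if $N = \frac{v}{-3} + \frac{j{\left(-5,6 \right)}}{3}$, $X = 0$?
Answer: $\frac{3993}{16} \approx 249.56$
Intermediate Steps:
$j{\left(L,u \right)} = 5 + L$ ($j{\left(L,u \right)} = \left(5 + L\right) + 0 = 5 + L$)
$N = - \frac{5}{3}$ ($N = \frac{5}{-3} + \frac{5 - 5}{3} = 5 \left(- \frac{1}{3}\right) + 0 \cdot \frac{1}{3} = - \frac{5}{3} + 0 = - \frac{5}{3} \approx -1.6667$)
$f{\left(G \right)} = \frac{1}{- \frac{5}{3} + G}$ ($f{\left(G \right)} = \frac{1}{G - \frac{5}{3}} = \frac{1}{- \frac{5}{3} + G}$)
$f{\left(7 \right)} 11^{3} = \frac{3}{-5 + 3 \cdot 7} \cdot 11^{3} = \frac{3}{-5 + 21} \cdot 1331 = \frac{3}{16} \cdot 1331 = \frac{3993}{16}$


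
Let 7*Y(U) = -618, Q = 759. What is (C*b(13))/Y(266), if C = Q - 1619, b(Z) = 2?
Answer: 6020/309 ≈ 19.482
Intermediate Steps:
Y(U) = -618/7 (Y(U) = (⅐)*(-618) = -618/7)
C = -860 (C = 759 - 1619 = -860)
(C*b(13))/Y(266) = (-860*2)/(-618/7) = -1720*(-7/618) = 6020/309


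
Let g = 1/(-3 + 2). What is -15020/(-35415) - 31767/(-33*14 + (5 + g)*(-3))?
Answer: 75476519/1119114 ≈ 67.443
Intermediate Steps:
g = -1 (g = 1/(-1) = -1)
-15020/(-35415) - 31767/(-33*14 + (5 + g)*(-3)) = -15020/(-35415) - 31767/(-33*14 + (5 - 1)*(-3)) = -15020*(-1/35415) - 31767/(-462 + 4*(-3)) = 3004/7083 - 31767/(-462 - 12) = 3004/7083 - 31767/(-474) = 3004/7083 - 31767*(-1/474) = 3004/7083 + 10589/158 = 75476519/1119114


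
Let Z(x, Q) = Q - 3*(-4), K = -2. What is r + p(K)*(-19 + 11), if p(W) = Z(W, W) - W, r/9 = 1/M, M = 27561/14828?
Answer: -837468/9187 ≈ -91.158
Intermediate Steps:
M = 27561/14828 (M = 27561*(1/14828) = 27561/14828 ≈ 1.8587)
Z(x, Q) = 12 + Q (Z(x, Q) = Q + 12 = 12 + Q)
r = 44484/9187 (r = 9/(27561/14828) = 9*(14828/27561) = 44484/9187 ≈ 4.8421)
p(W) = 12 (p(W) = (12 + W) - W = 12)
r + p(K)*(-19 + 11) = 44484/9187 + 12*(-19 + 11) = 44484/9187 + 12*(-8) = 44484/9187 - 96 = -837468/9187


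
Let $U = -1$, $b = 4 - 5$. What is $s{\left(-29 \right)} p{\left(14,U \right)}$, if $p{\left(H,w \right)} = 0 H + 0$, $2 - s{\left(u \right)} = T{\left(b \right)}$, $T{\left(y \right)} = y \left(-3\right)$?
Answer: $0$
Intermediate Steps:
$b = -1$
$T{\left(y \right)} = - 3 y$
$s{\left(u \right)} = -1$ ($s{\left(u \right)} = 2 - \left(-3\right) \left(-1\right) = 2 - 3 = -1$)
$p{\left(H,w \right)} = 0$ ($p{\left(H,w \right)} = 0 + 0 = 0$)
$s{\left(-29 \right)} p{\left(14,U \right)} = \left(-1\right) 0 = 0$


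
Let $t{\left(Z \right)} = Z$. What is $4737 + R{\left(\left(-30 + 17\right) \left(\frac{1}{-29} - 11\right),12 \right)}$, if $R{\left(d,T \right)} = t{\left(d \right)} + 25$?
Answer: $\frac{142258}{29} \approx 4905.4$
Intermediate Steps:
$R{\left(d,T \right)} = 25 + d$ ($R{\left(d,T \right)} = d + 25 = 25 + d$)
$4737 + R{\left(\left(-30 + 17\right) \left(\frac{1}{-29} - 11\right),12 \right)} = 4737 + \left(25 + \left(-30 + 17\right) \left(\frac{1}{-29} - 11\right)\right) = 4737 - \left(-25 + 13 \left(- \frac{1}{29} - 11\right)\right) = 4737 + \left(25 - - \frac{4160}{29}\right) = 4737 + \left(25 + \frac{4160}{29}\right) = 4737 + \frac{4885}{29} = \frac{142258}{29}$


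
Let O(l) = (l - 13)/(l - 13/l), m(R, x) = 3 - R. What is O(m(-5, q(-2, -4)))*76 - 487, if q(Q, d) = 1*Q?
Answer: -27877/51 ≈ -546.61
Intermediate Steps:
q(Q, d) = Q
O(l) = (-13 + l)/(l - 13/l)
O(m(-5, q(-2, -4)))*76 - 487 = ((3 - 1*(-5))*(-13 + (3 - 1*(-5)))/(-13 + (3 - 1*(-5))²))*76 - 487 = ((3 + 5)*(-13 + (3 + 5))/(-13 + (3 + 5)²))*76 - 487 = (8*(-13 + 8)/(-13 + 8²))*76 - 487 = (8*(-5)/(-13 + 64))*76 - 487 = (8*(-5)/51)*76 - 487 = (8*(1/51)*(-5))*76 - 487 = -40/51*76 - 487 = -3040/51 - 487 = -27877/51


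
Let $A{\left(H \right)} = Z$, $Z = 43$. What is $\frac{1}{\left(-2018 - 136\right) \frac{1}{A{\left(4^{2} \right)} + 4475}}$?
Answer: $- \frac{753}{359} \approx -2.0975$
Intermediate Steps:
$A{\left(H \right)} = 43$
$\frac{1}{\left(-2018 - 136\right) \frac{1}{A{\left(4^{2} \right)} + 4475}} = \frac{1}{\left(-2018 - 136\right) \frac{1}{43 + 4475}} = \frac{1}{\left(-2154\right) \frac{1}{4518}} = \frac{1}{- \frac{359}{753}} = - \frac{753}{359}$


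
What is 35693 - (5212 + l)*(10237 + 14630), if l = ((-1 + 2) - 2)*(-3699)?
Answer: -221554144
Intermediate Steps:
l = 3699 (l = (1 - 2)*(-3699) = -1*(-3699) = 3699)
35693 - (5212 + l)*(10237 + 14630) = 35693 - (5212 + 3699)*(10237 + 14630) = 35693 - 8911*24867 = 35693 - 1*221589837 = 35693 - 221589837 = -221554144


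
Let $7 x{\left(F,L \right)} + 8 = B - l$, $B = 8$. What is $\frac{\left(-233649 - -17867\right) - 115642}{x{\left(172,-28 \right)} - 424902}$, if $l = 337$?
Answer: $\frac{2319968}{2974651} \approx 0.77991$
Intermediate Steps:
$x{\left(F,L \right)} = - \frac{337}{7}$ ($x{\left(F,L \right)} = - \frac{8}{7} + \frac{8 - 337}{7} = - \frac{8}{7} + \frac{1}{7} \left(-329\right) = - \frac{8}{7} - 47 = - \frac{337}{7}$)
$\frac{\left(-233649 - -17867\right) - 115642}{x{\left(172,-28 \right)} - 424902} = \frac{\left(-233649 - -17867\right) - 115642}{- \frac{337}{7} - 424902} = \frac{\left(-233649 + 17867\right) - 115642}{- \frac{2974651}{7}} = \left(-215782 - 115642\right) \left(- \frac{7}{2974651}\right) = \left(-331424\right) \left(- \frac{7}{2974651}\right) = \frac{2319968}{2974651}$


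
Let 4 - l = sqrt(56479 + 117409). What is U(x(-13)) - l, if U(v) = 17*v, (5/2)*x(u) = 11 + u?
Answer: -88/5 + 8*sqrt(2717) ≈ 399.40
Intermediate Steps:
x(u) = 22/5 + 2*u/5 (x(u) = 2*(11 + u)/5 = 22/5 + 2*u/5)
l = 4 - 8*sqrt(2717) (l = 4 - sqrt(56479 + 117409) = 4 - sqrt(173888) = 4 - 8*sqrt(2717) ≈ -413.00)
U(x(-13)) - l = 17*(22/5 + (2/5)*(-13)) - (4 - 8*sqrt(2717)) = 17*(22/5 - 26/5) + (-4 + 8*sqrt(2717)) = 17*(-4/5) + (-4 + 8*sqrt(2717)) = -68/5 + (-4 + 8*sqrt(2717)) = -88/5 + 8*sqrt(2717)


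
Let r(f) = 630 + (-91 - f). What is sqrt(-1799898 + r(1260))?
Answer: I*sqrt(1800619) ≈ 1341.9*I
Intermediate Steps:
r(f) = 539 - f
sqrt(-1799898 + r(1260)) = sqrt(-1799898 + (539 - 1*1260)) = sqrt(-1799898 + (539 - 1260)) = sqrt(-1799898 - 721) = sqrt(-1800619) = I*sqrt(1800619)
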